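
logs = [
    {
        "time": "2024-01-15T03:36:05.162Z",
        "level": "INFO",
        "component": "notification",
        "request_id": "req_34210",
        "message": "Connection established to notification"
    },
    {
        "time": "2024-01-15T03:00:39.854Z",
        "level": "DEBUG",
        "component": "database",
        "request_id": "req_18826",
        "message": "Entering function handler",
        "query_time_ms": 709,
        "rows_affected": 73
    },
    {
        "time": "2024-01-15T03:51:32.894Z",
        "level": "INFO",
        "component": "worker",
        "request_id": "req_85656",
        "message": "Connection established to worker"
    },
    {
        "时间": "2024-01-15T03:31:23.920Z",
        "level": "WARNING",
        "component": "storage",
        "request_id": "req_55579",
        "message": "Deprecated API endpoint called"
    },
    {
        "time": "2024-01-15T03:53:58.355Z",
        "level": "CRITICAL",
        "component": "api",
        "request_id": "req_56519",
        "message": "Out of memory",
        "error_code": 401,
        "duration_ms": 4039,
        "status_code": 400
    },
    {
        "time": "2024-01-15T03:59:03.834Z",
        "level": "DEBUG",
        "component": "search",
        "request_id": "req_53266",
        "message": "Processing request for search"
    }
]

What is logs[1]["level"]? "DEBUG"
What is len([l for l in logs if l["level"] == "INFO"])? 2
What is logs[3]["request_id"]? "req_55579"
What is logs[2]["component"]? "worker"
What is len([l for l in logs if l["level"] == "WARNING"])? 1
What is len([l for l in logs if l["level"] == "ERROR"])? 0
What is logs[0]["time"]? "2024-01-15T03:36:05.162Z"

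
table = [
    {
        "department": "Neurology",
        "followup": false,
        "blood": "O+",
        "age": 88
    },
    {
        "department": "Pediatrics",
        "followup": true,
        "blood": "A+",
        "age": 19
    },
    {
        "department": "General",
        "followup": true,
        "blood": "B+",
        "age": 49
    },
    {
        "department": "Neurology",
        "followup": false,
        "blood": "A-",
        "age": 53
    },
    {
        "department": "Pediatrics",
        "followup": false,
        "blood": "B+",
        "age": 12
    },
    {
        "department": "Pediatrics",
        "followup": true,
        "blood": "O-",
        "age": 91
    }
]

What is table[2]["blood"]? "B+"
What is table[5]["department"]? "Pediatrics"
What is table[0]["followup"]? False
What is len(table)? 6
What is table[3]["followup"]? False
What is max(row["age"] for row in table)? 91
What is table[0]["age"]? 88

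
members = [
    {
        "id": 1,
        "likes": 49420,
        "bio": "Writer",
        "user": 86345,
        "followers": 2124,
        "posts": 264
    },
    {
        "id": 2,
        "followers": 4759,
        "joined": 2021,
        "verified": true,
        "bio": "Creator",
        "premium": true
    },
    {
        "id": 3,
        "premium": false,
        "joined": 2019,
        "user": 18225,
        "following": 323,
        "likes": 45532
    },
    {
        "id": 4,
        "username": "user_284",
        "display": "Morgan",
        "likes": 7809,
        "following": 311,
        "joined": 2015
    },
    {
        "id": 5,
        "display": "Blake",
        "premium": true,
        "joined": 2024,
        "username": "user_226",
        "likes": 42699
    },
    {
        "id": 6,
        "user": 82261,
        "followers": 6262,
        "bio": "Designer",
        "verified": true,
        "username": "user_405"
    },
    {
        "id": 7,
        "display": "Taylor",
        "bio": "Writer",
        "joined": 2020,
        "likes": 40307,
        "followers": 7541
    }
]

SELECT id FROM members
[1, 2, 3, 4, 5, 6, 7]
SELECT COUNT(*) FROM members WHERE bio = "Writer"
2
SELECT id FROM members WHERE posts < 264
[]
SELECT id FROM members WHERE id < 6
[1, 2, 3, 4, 5]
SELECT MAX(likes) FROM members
49420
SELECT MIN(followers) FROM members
2124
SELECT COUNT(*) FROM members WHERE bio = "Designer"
1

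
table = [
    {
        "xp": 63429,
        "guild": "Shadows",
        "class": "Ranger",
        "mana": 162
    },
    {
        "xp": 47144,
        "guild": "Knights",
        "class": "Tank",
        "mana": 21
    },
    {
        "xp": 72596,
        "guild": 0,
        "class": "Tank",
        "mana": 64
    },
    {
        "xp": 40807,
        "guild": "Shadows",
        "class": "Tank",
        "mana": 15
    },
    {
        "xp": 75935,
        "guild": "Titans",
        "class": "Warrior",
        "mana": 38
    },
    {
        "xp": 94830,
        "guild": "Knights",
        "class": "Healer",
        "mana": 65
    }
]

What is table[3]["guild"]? "Shadows"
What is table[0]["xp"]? 63429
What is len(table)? 6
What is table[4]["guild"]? "Titans"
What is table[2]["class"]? "Tank"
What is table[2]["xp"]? 72596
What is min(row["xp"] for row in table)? 40807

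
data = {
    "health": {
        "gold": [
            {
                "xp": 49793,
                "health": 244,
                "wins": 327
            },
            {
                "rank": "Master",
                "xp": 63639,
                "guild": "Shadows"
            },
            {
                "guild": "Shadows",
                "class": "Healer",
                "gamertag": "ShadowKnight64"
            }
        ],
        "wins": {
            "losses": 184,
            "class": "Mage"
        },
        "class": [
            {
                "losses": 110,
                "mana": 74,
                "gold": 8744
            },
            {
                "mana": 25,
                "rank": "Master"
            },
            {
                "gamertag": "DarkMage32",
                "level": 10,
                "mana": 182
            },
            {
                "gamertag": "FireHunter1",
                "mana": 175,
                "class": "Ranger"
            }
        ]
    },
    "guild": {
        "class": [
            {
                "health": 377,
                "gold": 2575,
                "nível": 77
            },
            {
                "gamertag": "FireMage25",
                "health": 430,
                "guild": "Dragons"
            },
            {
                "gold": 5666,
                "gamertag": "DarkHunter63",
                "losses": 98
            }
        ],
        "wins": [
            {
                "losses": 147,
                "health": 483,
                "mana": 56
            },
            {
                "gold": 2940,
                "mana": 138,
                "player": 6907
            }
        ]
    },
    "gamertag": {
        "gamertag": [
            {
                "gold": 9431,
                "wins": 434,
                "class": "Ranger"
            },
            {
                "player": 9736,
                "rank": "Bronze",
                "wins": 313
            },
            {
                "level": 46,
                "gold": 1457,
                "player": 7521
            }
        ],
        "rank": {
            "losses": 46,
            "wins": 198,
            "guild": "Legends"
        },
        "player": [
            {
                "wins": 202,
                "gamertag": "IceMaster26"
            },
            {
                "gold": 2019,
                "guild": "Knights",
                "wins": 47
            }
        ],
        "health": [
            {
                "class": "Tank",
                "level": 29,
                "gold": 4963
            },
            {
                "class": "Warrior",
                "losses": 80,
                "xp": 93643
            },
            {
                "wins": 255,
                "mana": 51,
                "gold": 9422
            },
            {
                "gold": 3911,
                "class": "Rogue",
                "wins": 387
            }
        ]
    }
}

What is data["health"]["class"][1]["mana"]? 25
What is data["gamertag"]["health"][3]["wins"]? 387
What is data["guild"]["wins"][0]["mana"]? 56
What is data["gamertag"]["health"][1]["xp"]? 93643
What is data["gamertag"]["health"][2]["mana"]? 51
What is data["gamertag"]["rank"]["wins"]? 198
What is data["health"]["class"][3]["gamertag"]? "FireHunter1"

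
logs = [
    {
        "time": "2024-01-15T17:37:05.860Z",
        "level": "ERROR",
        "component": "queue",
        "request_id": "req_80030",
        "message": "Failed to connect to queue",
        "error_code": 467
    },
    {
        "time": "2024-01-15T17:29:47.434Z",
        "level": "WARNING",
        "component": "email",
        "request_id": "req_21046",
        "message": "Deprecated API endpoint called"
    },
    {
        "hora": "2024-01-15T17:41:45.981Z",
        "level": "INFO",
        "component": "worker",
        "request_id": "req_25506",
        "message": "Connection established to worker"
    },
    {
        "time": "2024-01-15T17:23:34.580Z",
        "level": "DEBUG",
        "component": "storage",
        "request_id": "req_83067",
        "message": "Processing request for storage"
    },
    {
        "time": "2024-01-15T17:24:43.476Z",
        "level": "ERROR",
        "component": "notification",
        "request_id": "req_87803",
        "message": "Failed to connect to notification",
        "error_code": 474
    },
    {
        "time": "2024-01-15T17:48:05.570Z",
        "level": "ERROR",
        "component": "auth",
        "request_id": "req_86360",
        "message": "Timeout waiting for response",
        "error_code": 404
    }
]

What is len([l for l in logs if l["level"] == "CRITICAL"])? 0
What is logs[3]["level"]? "DEBUG"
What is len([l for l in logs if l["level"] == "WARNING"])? 1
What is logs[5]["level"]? "ERROR"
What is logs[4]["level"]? "ERROR"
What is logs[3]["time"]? "2024-01-15T17:23:34.580Z"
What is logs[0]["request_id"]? "req_80030"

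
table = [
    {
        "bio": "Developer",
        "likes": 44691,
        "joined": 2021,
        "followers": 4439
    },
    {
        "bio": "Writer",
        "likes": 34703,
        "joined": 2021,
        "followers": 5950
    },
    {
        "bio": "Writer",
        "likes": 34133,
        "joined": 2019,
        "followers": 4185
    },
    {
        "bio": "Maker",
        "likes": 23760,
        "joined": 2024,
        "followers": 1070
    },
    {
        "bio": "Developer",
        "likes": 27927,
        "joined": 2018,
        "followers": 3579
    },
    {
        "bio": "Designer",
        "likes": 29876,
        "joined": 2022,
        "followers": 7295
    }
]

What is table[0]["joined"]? 2021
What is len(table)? 6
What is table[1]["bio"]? "Writer"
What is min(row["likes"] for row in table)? 23760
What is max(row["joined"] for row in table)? 2024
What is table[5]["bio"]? "Designer"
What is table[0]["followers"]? 4439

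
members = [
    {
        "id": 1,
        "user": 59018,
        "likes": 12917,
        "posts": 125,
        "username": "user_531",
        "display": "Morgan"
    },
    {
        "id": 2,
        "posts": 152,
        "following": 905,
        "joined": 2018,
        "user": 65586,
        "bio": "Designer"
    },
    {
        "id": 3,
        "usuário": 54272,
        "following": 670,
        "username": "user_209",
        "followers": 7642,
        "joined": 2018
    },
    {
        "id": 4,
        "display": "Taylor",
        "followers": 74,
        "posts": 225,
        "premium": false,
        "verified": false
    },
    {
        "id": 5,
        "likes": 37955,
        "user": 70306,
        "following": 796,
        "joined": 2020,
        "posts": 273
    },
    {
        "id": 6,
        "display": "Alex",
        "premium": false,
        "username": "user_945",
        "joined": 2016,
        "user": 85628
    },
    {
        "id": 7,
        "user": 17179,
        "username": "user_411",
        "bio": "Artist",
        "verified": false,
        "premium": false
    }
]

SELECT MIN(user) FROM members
17179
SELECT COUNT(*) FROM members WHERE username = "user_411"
1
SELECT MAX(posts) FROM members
273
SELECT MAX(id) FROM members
7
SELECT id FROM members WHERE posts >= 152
[2, 4, 5]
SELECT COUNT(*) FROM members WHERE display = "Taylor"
1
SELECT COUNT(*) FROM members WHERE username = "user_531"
1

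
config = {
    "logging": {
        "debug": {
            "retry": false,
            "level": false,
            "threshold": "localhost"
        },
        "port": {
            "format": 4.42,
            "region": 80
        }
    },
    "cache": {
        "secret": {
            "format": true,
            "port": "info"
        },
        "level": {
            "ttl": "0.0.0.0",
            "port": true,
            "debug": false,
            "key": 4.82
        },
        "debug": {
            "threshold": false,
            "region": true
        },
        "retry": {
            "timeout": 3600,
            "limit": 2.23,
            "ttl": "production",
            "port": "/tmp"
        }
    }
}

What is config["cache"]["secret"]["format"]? True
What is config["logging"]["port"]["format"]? 4.42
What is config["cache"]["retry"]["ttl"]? "production"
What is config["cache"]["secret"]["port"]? "info"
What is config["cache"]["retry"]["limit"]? 2.23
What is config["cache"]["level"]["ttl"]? "0.0.0.0"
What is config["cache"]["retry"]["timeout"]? 3600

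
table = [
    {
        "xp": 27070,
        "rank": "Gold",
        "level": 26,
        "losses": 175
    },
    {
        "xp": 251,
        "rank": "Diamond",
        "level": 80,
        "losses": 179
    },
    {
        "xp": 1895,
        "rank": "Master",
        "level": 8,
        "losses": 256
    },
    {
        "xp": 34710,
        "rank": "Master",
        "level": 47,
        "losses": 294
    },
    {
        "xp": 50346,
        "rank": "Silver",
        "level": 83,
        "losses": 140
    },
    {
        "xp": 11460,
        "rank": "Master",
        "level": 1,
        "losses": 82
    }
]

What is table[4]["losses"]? 140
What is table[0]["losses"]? 175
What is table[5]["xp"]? 11460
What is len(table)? 6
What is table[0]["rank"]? "Gold"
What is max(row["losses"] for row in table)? 294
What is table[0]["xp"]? 27070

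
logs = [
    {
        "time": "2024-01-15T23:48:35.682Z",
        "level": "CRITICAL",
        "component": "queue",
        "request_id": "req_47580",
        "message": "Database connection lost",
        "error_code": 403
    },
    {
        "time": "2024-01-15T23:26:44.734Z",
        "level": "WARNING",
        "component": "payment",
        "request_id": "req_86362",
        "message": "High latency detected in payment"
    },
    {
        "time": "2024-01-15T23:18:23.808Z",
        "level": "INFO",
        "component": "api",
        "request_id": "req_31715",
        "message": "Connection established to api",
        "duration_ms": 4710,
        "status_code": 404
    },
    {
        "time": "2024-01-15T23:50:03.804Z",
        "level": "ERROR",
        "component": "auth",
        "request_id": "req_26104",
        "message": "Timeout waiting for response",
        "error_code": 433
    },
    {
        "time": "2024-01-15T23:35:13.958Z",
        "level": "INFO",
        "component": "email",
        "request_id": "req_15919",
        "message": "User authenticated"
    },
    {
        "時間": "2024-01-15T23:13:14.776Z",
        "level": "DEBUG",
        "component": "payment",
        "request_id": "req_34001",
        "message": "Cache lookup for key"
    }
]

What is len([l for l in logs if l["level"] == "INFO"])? 2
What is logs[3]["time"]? "2024-01-15T23:50:03.804Z"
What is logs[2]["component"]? "api"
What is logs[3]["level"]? "ERROR"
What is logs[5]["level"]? "DEBUG"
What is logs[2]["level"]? "INFO"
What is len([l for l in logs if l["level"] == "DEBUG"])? 1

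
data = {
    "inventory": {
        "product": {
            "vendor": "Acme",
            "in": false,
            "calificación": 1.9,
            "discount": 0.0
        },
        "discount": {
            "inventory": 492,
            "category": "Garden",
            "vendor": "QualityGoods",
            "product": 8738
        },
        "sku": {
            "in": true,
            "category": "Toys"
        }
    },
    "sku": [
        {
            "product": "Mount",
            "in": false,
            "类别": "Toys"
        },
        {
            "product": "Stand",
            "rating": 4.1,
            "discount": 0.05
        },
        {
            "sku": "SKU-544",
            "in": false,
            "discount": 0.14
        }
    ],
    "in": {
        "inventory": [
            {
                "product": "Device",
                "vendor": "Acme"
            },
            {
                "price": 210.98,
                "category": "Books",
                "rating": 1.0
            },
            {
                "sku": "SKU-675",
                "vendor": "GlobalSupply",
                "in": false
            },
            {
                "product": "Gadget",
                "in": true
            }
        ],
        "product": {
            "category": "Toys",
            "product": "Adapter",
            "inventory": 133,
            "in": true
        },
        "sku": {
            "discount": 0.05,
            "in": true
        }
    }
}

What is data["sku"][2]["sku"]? "SKU-544"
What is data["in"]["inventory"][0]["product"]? "Device"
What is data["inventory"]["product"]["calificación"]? 1.9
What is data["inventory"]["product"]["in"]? False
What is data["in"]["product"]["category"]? "Toys"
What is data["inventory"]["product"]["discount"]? 0.0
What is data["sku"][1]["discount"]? 0.05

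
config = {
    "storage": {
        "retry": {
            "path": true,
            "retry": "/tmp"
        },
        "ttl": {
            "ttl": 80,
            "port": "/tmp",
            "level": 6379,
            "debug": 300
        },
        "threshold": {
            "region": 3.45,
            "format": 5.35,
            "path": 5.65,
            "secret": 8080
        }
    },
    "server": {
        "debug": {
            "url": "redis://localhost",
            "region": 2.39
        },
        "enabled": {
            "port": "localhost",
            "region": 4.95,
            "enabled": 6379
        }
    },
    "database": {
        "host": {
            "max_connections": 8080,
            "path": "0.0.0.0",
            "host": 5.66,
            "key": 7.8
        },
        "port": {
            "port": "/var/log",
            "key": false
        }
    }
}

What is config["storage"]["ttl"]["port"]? "/tmp"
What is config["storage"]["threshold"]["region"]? 3.45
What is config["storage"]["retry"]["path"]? True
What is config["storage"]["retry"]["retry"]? "/tmp"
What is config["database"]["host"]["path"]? "0.0.0.0"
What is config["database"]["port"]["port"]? "/var/log"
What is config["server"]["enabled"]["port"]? "localhost"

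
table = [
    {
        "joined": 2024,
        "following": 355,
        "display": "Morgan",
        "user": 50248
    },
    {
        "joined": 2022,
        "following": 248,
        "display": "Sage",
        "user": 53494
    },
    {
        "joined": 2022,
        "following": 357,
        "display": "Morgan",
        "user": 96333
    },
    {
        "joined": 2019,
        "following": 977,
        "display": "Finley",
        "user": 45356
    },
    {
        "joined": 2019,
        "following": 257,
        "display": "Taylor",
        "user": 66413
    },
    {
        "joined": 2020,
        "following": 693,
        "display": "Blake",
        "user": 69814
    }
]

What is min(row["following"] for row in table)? 248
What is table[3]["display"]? "Finley"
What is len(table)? 6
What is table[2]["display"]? "Morgan"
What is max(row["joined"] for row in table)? 2024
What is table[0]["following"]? 355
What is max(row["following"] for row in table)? 977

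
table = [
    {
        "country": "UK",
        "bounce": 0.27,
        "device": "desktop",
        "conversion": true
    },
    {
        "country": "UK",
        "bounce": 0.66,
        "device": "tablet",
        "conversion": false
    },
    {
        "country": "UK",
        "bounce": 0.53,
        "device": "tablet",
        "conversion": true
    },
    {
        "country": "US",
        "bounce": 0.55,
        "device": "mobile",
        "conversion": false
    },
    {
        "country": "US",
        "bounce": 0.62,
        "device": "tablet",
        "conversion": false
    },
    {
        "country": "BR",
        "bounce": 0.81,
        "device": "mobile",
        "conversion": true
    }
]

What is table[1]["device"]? "tablet"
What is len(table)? 6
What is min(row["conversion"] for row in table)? False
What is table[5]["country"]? "BR"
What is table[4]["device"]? "tablet"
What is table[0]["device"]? "desktop"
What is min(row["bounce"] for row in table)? 0.27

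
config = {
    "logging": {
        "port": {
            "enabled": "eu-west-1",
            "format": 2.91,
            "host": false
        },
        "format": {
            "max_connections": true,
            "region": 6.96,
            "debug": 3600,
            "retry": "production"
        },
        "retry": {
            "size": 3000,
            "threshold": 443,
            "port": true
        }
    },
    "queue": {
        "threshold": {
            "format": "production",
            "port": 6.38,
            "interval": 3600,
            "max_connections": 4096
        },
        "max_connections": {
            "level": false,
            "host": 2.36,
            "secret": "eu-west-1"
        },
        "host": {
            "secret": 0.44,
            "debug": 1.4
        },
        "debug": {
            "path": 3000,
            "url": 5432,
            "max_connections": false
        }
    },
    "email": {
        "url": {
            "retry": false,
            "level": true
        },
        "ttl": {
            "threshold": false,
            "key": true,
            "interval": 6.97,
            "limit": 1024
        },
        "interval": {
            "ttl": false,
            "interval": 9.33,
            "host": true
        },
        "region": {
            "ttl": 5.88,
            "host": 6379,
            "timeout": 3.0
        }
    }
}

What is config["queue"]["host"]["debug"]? 1.4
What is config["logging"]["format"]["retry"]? "production"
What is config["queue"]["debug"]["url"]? 5432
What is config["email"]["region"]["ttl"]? 5.88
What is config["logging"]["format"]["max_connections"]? True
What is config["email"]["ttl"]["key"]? True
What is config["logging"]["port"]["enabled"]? "eu-west-1"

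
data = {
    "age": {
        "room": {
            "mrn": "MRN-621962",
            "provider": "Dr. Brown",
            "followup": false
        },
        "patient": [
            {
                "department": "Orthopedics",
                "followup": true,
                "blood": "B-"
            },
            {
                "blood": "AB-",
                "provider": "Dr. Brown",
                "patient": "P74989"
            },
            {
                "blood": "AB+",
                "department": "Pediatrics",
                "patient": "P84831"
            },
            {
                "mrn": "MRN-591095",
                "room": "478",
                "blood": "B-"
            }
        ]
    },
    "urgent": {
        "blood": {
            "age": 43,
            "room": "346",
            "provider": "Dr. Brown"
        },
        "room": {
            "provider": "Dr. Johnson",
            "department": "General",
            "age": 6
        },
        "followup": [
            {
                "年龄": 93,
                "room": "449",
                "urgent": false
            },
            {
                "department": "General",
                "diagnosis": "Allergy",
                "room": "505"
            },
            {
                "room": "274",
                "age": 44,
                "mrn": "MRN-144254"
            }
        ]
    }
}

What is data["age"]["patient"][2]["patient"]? "P84831"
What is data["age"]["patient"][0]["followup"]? True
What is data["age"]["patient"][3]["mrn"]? "MRN-591095"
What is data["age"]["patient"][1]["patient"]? "P74989"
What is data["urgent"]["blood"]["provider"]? "Dr. Brown"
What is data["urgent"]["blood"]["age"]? 43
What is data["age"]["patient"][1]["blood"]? "AB-"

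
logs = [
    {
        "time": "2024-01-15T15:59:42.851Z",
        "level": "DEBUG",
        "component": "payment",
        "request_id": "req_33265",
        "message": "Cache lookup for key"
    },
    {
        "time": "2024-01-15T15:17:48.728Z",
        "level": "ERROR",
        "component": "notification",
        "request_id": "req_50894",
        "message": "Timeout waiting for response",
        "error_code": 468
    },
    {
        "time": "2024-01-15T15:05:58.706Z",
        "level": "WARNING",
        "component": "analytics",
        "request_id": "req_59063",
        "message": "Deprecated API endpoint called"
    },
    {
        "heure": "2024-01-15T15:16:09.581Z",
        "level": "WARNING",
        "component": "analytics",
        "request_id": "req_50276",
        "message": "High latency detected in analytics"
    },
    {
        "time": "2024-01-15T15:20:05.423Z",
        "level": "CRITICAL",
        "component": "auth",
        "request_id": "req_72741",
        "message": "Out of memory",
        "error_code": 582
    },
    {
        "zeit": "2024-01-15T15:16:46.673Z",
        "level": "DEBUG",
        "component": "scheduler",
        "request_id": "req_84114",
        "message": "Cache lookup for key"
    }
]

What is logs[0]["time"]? "2024-01-15T15:59:42.851Z"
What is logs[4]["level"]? "CRITICAL"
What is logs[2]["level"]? "WARNING"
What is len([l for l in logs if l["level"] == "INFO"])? 0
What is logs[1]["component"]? "notification"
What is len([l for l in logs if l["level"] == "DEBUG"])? 2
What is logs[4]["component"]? "auth"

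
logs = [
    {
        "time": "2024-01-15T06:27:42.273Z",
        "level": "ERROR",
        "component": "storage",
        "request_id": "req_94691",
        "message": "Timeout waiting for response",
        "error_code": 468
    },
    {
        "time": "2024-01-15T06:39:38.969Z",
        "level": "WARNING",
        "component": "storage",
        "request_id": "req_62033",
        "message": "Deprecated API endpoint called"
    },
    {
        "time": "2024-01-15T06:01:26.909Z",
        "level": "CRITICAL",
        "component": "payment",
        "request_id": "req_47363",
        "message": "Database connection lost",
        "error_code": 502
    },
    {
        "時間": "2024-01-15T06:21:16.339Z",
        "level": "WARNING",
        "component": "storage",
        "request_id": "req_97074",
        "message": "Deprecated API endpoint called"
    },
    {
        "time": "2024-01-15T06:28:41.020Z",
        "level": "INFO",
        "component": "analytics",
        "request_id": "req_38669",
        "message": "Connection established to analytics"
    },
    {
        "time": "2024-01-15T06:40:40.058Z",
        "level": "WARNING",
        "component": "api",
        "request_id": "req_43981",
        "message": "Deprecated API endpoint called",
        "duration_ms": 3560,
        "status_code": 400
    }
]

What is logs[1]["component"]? "storage"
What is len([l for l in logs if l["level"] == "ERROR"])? 1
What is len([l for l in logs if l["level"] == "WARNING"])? 3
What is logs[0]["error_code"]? 468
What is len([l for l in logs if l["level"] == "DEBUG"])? 0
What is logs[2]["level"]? "CRITICAL"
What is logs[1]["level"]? "WARNING"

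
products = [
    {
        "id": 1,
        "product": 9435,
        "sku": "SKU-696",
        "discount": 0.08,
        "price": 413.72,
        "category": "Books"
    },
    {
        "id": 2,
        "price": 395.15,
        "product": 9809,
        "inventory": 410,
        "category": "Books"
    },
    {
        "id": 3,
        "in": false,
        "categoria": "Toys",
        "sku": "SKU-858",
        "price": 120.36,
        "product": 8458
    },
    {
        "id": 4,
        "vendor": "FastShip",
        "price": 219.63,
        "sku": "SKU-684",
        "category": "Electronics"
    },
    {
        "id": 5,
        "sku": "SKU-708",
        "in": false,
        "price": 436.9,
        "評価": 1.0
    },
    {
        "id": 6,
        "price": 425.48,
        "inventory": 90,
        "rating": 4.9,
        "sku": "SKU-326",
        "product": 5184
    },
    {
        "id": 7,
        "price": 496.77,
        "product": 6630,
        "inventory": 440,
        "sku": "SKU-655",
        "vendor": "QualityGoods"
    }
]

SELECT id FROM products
[1, 2, 3, 4, 5, 6, 7]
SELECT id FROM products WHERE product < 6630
[6]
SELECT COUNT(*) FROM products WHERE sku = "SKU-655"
1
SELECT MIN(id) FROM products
1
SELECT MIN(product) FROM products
5184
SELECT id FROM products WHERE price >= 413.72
[1, 5, 6, 7]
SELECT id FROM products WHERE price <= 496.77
[1, 2, 3, 4, 5, 6, 7]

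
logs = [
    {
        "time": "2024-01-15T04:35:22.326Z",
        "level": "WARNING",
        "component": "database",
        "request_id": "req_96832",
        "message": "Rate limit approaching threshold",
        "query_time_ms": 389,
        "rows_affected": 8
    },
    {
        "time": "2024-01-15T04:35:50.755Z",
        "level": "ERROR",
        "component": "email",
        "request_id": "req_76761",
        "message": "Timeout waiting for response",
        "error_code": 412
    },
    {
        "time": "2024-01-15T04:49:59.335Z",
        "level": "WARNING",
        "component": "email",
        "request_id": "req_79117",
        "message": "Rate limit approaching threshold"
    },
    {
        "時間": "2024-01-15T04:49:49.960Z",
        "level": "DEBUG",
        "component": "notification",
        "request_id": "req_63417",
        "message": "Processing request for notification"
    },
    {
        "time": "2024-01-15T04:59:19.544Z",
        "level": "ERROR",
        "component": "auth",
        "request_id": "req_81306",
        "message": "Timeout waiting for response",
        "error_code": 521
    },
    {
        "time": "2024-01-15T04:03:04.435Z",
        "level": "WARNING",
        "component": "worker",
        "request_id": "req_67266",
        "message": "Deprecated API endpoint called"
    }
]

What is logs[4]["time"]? "2024-01-15T04:59:19.544Z"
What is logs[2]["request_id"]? "req_79117"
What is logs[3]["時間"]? "2024-01-15T04:49:49.960Z"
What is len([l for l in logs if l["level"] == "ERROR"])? 2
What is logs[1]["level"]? "ERROR"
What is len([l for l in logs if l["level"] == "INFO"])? 0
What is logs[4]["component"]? "auth"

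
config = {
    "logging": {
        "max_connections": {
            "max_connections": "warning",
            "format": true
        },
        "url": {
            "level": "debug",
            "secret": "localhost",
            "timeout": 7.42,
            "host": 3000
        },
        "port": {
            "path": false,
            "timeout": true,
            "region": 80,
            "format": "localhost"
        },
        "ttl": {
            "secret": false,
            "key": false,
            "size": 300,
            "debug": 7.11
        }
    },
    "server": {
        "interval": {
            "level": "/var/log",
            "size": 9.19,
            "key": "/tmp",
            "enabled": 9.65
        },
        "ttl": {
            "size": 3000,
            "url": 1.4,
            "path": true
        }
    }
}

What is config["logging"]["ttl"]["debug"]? 7.11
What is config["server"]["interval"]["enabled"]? 9.65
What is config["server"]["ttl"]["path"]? True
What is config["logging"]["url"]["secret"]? "localhost"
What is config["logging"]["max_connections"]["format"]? True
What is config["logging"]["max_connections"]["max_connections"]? "warning"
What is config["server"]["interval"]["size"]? 9.19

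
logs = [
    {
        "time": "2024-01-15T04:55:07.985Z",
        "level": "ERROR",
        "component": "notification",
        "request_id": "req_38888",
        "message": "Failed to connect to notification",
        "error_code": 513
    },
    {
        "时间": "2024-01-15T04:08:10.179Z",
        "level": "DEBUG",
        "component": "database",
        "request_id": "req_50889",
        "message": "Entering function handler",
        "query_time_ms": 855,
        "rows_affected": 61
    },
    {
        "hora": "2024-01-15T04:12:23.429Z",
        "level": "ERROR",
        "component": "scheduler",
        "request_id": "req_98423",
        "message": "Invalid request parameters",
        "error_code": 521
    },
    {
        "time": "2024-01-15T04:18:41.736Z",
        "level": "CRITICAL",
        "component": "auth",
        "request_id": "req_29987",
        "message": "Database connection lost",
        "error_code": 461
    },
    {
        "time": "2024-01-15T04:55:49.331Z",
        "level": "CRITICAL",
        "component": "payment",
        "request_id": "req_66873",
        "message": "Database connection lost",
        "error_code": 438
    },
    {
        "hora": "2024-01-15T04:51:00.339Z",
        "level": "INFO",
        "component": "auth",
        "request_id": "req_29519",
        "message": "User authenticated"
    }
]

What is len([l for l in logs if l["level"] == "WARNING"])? 0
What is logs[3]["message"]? "Database connection lost"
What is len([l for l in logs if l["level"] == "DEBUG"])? 1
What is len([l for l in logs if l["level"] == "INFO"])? 1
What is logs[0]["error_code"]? 513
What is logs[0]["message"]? "Failed to connect to notification"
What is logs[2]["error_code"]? 521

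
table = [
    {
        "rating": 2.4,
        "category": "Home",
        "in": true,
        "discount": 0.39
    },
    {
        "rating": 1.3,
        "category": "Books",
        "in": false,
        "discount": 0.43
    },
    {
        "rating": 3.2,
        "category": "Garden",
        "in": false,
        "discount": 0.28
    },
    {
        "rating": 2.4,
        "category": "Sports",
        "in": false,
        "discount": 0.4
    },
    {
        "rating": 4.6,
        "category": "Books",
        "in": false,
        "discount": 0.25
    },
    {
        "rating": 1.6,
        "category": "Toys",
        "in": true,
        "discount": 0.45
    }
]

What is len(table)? 6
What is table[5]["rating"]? 1.6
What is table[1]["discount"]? 0.43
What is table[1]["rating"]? 1.3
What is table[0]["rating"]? 2.4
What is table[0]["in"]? True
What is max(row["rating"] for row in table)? 4.6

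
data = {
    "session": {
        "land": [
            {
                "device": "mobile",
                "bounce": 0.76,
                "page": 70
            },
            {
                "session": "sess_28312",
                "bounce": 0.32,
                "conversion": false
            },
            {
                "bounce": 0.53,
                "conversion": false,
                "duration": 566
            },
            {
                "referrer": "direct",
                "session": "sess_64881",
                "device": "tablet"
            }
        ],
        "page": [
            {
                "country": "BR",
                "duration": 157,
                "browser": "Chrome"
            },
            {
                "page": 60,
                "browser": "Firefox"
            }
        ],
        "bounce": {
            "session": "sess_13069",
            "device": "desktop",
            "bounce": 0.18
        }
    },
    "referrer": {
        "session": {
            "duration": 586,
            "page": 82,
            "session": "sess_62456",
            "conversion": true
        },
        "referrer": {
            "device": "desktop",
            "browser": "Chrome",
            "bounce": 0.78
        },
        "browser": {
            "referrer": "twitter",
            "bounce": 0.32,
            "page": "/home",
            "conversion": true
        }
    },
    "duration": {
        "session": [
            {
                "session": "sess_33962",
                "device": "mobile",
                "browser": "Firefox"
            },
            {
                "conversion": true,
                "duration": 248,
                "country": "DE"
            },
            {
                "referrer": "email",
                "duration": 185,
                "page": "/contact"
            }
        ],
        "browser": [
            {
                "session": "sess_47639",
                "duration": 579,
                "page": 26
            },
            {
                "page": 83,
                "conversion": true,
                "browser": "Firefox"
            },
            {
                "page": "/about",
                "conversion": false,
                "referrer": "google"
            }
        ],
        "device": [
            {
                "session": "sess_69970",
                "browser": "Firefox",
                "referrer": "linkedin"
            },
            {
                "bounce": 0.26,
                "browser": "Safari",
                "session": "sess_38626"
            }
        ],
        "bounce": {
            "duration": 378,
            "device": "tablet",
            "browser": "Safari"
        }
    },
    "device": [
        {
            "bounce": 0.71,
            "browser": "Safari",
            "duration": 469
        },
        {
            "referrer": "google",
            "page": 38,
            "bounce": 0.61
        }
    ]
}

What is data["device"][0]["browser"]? "Safari"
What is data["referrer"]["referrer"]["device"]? "desktop"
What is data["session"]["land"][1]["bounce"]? 0.32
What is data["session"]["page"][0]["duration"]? 157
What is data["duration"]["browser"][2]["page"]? "/about"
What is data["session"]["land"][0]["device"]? "mobile"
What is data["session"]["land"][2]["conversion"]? False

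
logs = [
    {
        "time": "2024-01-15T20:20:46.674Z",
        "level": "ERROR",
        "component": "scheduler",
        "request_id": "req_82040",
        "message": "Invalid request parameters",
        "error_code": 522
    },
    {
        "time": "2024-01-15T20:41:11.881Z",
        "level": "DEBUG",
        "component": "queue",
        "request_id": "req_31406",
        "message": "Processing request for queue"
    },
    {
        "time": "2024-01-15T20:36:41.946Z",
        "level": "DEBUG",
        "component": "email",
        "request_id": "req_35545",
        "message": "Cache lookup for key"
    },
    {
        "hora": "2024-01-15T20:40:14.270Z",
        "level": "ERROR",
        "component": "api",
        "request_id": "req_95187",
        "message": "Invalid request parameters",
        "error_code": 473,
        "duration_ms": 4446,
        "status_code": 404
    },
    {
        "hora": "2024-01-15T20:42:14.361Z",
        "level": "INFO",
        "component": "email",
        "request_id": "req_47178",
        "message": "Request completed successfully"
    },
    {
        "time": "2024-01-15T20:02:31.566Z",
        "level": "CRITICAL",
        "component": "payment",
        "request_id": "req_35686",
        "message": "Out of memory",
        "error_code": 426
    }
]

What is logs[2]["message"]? "Cache lookup for key"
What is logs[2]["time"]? "2024-01-15T20:36:41.946Z"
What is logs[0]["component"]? "scheduler"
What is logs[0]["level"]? "ERROR"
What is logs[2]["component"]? "email"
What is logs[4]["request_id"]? "req_47178"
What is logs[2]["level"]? "DEBUG"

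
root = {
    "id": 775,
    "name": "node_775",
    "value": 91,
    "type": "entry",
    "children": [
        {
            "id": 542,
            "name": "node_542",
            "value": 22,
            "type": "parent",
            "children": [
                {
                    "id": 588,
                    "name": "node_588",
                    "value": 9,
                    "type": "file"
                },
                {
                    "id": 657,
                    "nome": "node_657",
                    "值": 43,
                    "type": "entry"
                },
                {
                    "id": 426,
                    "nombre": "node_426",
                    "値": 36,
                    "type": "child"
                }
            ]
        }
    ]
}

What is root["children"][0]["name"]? "node_542"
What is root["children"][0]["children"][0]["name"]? "node_588"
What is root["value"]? 91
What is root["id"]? 775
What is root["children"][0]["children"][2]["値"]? 36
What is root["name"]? "node_775"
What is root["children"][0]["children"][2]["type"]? "child"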